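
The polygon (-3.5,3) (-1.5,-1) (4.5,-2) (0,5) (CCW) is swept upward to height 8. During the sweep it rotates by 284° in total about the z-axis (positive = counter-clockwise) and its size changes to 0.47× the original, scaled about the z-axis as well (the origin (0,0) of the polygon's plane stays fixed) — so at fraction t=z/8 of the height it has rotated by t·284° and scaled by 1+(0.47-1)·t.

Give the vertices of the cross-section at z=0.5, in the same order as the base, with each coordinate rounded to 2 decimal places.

t = z/height = 0.5/8 = 0.0625
s = 1 + (scale-1)·z/height = 1 + (0.47-1)·0.5/8 = 0.966875
θ = twist·z/height = 284°·0.5/8 = 17.7500° = 0.309796 rad
cos θ = 0.952396, sin θ = 0.304864 (intermediates below are computed at full precision and shown rounded to 5 d.p.)
v1: (-3.5,3) → rotate → (-4.24798,1.79016) → ×s → (-4.10726,1.73086) → (-4.11,1.73)
v2: (-1.5,-1) → rotate → (-1.12373,-1.40969) → ×s → (-1.08651,-1.36300) → (-1.09,-1.36)
v3: (4.5,-2) → rotate → (4.89551,-0.53290) → ×s → (4.73335,-0.51525) → (4.73,-0.52)
v4: (0,5) → rotate → (-1.52432,4.76198) → ×s → (-1.47383,4.60424) → (-1.47,4.60)

Cross-section at z=0.5: (-4.11,1.73) (-1.09,-1.36) (4.73,-0.52) (-1.47,4.60)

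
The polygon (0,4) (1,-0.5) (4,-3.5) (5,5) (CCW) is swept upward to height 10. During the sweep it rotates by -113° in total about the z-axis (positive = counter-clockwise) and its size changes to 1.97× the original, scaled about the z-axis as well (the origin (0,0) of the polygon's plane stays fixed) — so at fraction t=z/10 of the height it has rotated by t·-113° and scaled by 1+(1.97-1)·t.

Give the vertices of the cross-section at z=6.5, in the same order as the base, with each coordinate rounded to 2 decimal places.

t = z/height = 6.5/10 = 0.65
s = 1 + (scale-1)·z/height = 1 + (1.97-1)·6.5/10 = 1.630500
θ = twist·z/height = -113°·6.5/10 = -73.4500° = -1.281944 rad
cos θ = 0.284852, sin θ = -0.958572 (intermediates below are computed at full precision and shown rounded to 5 d.p.)
v1: (0,4) → rotate → (3.83429,1.13941) → ×s → (6.25180,1.85780) → (6.25,1.86)
v2: (1,-0.5) → rotate → (-0.19443,-1.10100) → ×s → (-0.31702,-1.79518) → (-0.32,-1.80)
v3: (4,-3.5) → rotate → (-2.21559,-4.83127) → ×s → (-3.61252,-7.87738) → (-3.61,-7.88)
v4: (5,5) → rotate → (6.21712,-3.36860) → ×s → (10.13701,-5.49250) → (10.14,-5.49)

Cross-section at z=6.5: (6.25,1.86) (-0.32,-1.80) (-3.61,-7.88) (10.14,-5.49)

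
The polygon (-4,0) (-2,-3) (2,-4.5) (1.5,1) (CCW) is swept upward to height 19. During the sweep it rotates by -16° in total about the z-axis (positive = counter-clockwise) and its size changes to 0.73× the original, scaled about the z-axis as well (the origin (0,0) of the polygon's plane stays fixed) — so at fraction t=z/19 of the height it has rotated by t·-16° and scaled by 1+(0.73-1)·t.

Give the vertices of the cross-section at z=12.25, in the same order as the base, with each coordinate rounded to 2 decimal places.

t = z/height = 12.25/19 = 0.644737
s = 1 + (scale-1)·z/height = 1 + (0.73-1)·12.25/19 = 0.825921
θ = twist·z/height = -16°·12.25/19 = -10.3158° = -0.180044 rad
cos θ = 0.983836, sin θ = -0.179073 (intermediates below are computed at full precision and shown rounded to 5 d.p.)
v1: (-4,0) → rotate → (-3.93534,0.71629) → ×s → (-3.25028,0.59160) → (-3.25,0.59)
v2: (-2,-3) → rotate → (-2.50489,-2.59336) → ×s → (-2.06884,-2.14191) → (-2.07,-2.14)
v3: (2,-4.5) → rotate → (1.16184,-4.78541) → ×s → (0.95959,-3.95237) → (0.96,-3.95)
v4: (1.5,1) → rotate → (1.65483,0.71523) → ×s → (1.36676,0.59072) → (1.37,0.59)

Cross-section at z=12.25: (-3.25,0.59) (-2.07,-2.14) (0.96,-3.95) (1.37,0.59)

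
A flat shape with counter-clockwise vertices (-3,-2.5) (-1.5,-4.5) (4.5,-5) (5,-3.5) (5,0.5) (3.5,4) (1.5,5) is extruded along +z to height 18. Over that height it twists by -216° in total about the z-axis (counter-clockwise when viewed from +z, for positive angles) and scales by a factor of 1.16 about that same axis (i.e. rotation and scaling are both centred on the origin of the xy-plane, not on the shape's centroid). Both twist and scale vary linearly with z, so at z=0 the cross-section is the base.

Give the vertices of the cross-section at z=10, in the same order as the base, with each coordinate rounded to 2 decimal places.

Cross-section at z=10: (-0.72,4.19) (-3.43,3.86) (-7.17,-1.52) (-6.02,-2.81) (-2.25,-4.99) (1.87,-5.48) (3.90,-4.14)

t = z/height = 10/18 = 0.555556
s = 1 + (scale-1)·z/height = 1 + (1.16-1)·10/18 = 1.088889
θ = twist·z/height = -216°·10/18 = -120.0000° = -2.094395 rad
cos θ = -0.500000, sin θ = -0.866025 (intermediates below are computed at full precision and shown rounded to 5 d.p.)
v1: (-3,-2.5) → rotate → (-0.66506,3.84808) → ×s → (-0.72418,4.19013) → (-0.72,4.19)
v2: (-1.5,-4.5) → rotate → (-3.14711,3.54904) → ×s → (-3.42686,3.86451) → (-3.43,3.86)
v3: (4.5,-5) → rotate → (-6.58013,-1.39711) → ×s → (-7.16503,-1.52130) → (-7.17,-1.52)
v4: (5,-3.5) → rotate → (-5.53109,-2.58013) → ×s → (-6.02274,-2.80947) → (-6.02,-2.81)
v5: (5,0.5) → rotate → (-2.06699,-4.58013) → ×s → (-2.25072,-4.98725) → (-2.25,-4.99)
v6: (3.5,4) → rotate → (1.71410,-5.03109) → ×s → (1.86647,-5.47830) → (1.87,-5.48)
v7: (1.5,5) → rotate → (3.58013,-3.79904) → ×s → (3.89836,-4.13673) → (3.90,-4.14)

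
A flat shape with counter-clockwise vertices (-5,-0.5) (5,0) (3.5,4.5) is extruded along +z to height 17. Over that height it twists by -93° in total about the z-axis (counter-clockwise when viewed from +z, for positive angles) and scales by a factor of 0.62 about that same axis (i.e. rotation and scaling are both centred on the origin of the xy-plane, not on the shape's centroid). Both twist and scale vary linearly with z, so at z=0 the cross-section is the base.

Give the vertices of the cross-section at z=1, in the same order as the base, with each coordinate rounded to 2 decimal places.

Cross-section at z=1: (-4.91,-0.02) (4.87,-0.47) (3.83,4.05)

t = z/height = 1/17 = 0.0588235
s = 1 + (scale-1)·z/height = 1 + (0.62-1)·1/17 = 0.977647
θ = twist·z/height = -93°·1/17 = -5.4706° = -0.095480 rad
cos θ = 0.995445, sin θ = -0.095335 (intermediates below are computed at full precision and shown rounded to 5 d.p.)
v1: (-5,-0.5) → rotate → (-5.02489,-0.02105) → ×s → (-4.91257,-0.02058) → (-4.91,-0.02)
v2: (5,0) → rotate → (4.97723,-0.47667) → ×s → (4.86597,-0.46602) → (4.87,-0.47)
v3: (3.5,4.5) → rotate → (3.91306,4.14583) → ×s → (3.82560,4.05316) → (3.83,4.05)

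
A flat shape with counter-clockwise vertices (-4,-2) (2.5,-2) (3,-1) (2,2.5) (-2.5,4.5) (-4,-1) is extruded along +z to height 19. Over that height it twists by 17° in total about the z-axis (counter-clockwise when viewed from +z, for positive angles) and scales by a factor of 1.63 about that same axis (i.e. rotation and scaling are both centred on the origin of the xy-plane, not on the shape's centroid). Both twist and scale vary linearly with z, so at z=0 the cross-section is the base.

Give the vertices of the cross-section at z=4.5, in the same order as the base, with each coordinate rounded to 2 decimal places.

Cross-section at z=4.5: (-4.42,-2.62) (3.03,-2.09) (3.52,-0.90) (2.09,3.03) (-3.23,4.96) (-4.50,-1.47)

t = z/height = 4.5/19 = 0.236842
s = 1 + (scale-1)·z/height = 1 + (1.63-1)·4.5/19 = 1.149211
θ = twist·z/height = 17°·4.5/19 = 4.0263° = 0.070272 rad
cos θ = 0.997532, sin θ = 0.070215 (intermediates below are computed at full precision and shown rounded to 5 d.p.)
v1: (-4,-2) → rotate → (-3.84970,-2.27592) → ×s → (-4.42411,-2.61551) → (-4.42,-2.62)
v2: (2.5,-2) → rotate → (2.63426,-1.81953) → ×s → (3.02732,-2.09102) → (3.03,-2.09)
v3: (3,-1) → rotate → (3.06281,-0.78689) → ×s → (3.51981,-0.90430) → (3.52,-0.90)
v4: (2,2.5) → rotate → (1.81953,2.63426) → ×s → (2.09102,3.02732) → (2.09,3.03)
v5: (-2.5,4.5) → rotate → (-2.80980,4.31336) → ×s → (-3.22905,4.95696) → (-3.23,4.96)
v6: (-4,-1) → rotate → (-3.91991,-1.27839) → ×s → (-4.50481,-1.46914) → (-4.50,-1.47)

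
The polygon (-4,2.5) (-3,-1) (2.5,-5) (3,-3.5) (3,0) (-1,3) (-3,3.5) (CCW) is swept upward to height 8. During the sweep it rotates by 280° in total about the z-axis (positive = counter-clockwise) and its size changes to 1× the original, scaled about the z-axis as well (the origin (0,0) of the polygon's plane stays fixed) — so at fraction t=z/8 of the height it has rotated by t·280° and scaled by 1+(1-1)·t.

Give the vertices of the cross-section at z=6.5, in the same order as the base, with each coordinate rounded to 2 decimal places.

t = z/height = 6.5/8 = 0.8125
s = 1 + (scale-1)·z/height = 1 + (1-1)·6.5/8 = 1.000000
θ = twist·z/height = 280°·6.5/8 = 227.5000° = 3.970624 rad
cos θ = -0.675590, sin θ = -0.737277 (intermediates below are computed at full precision and shown rounded to 5 d.p.)
v1: (-4,2.5) → rotate → (4.54555,1.26013) → ×s → (4.54555,1.26013) → (4.55,1.26)
v2: (-3,-1) → rotate → (1.28949,2.88742) → ×s → (1.28949,2.88742) → (1.29,2.89)
v3: (2.5,-5) → rotate → (-5.37536,1.53476) → ×s → (-5.37536,1.53476) → (-5.38,1.53)
v4: (3,-3.5) → rotate → (-4.60724,0.15273) → ×s → (-4.60724,0.15273) → (-4.61,0.15)
v5: (3,0) → rotate → (-2.02677,-2.21183) → ×s → (-2.02677,-2.21183) → (-2.03,-2.21)
v6: (-1,3) → rotate → (2.88742,-1.28949) → ×s → (2.88742,-1.28949) → (2.89,-1.29)
v7: (-3,3.5) → rotate → (4.60724,-0.15273) → ×s → (4.60724,-0.15273) → (4.61,-0.15)

Cross-section at z=6.5: (4.55,1.26) (1.29,2.89) (-5.38,1.53) (-4.61,0.15) (-2.03,-2.21) (2.89,-1.29) (4.61,-0.15)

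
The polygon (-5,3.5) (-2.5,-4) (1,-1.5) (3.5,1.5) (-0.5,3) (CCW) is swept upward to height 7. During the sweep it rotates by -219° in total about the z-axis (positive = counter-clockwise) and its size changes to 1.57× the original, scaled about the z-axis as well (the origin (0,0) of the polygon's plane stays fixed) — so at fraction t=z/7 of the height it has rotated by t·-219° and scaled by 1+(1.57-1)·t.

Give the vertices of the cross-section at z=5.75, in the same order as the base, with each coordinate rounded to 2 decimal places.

Cross-section at z=5.75: (7.35,-5.13) (3.66,5.88) (-1.47,2.20) (-5.13,-2.21) (0.74,-4.40)

t = z/height = 5.75/7 = 0.821429
s = 1 + (scale-1)·z/height = 1 + (1.57-1)·5.75/7 = 1.468214
θ = twist·z/height = -219°·5.75/7 = -179.8929° = -3.139723 rad
cos θ = -0.999998, sin θ = -0.001870 (intermediates below are computed at full precision and shown rounded to 5 d.p.)
v1: (-5,3.5) → rotate → (5.00654,-3.49064) → ×s → (7.35067,-5.12501) → (7.35,-5.13)
v2: (-2.5,-4) → rotate → (2.49252,4.00467) → ×s → (3.65955,5.87971) → (3.66,5.88)
v3: (1,-1.5) → rotate → (-1.00280,1.49813) → ×s → (-1.47233,2.19957) → (-1.47,2.20)
v4: (3.5,1.5) → rotate → (-3.49719,-1.50654) → ×s → (-5.13462,-2.21193) → (-5.13,-2.21)
v5: (-0.5,3) → rotate → (0.50561,-2.99906) → ×s → (0.74234,-4.40326) → (0.74,-4.40)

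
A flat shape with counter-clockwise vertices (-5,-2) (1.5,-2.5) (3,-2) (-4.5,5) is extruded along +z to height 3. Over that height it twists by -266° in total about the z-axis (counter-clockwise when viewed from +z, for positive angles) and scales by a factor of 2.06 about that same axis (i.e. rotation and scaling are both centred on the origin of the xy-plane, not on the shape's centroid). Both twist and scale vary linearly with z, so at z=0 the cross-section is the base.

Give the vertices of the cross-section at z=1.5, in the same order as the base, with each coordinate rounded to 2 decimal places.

t = z/height = 1.5/3 = 0.5
s = 1 + (scale-1)·z/height = 1 + (2.06-1)·1.5/3 = 1.530000
θ = twist·z/height = -266°·1.5/3 = -133.0000° = -2.321288 rad
cos θ = -0.681998, sin θ = -0.731354 (intermediates below are computed at full precision and shown rounded to 5 d.p.)
v1: (-5,-2) → rotate → (1.94728,5.02077) → ×s → (2.97935,7.68177) → (2.98,7.68)
v2: (1.5,-2.5) → rotate → (-2.85138,0.60797) → ×s → (-4.36261,0.93019) → (-4.36,0.93)
v3: (3,-2) → rotate → (-3.50870,-0.83006) → ×s → (-5.36831,-1.27000) → (-5.37,-1.27)
v4: (-4.5,5) → rotate → (6.72576,-0.11890) → ×s → (10.29041,-0.18192) → (10.29,-0.18)

Cross-section at z=1.5: (2.98,7.68) (-4.36,0.93) (-5.37,-1.27) (10.29,-0.18)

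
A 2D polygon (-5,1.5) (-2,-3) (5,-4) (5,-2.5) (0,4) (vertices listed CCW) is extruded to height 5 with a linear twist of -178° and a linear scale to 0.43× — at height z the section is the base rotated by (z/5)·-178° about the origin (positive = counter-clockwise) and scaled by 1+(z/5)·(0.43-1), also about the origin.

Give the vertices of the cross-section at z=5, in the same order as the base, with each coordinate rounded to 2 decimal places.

t = z/height = 5/5 = 1
s = 1 + (scale-1)·z/height = 1 + (0.43-1)·5/5 = 0.430000
θ = twist·z/height = -178°·5/5 = -178.0000° = -3.106686 rad
cos θ = -0.999391, sin θ = -0.034899 (intermediates below are computed at full precision and shown rounded to 5 d.p.)
v1: (-5,1.5) → rotate → (5.04930,-1.32459) → ×s → (2.17120,-0.56957) → (2.17,-0.57)
v2: (-2,-3) → rotate → (1.89408,3.06797) → ×s → (0.81446,1.31923) → (0.81,1.32)
v3: (5,-4) → rotate → (-5.13655,3.82307) → ×s → (-2.20872,1.64392) → (-2.21,1.64)
v4: (5,-2.5) → rotate → (-5.08420,2.32398) → ×s → (-2.18621,0.99931) → (-2.19,1.00)
v5: (0,4) → rotate → (0.13960,-3.99756) → ×s → (0.06003,-1.71895) → (0.06,-1.72)

Cross-section at z=5: (2.17,-0.57) (0.81,1.32) (-2.21,1.64) (-2.19,1.00) (0.06,-1.72)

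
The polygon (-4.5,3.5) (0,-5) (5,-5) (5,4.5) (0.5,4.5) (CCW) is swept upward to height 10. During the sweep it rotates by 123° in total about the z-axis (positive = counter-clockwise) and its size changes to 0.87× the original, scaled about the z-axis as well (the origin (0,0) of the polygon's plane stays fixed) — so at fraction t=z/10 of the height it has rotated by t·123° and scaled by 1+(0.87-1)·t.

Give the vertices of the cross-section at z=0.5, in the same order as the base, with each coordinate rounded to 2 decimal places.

Cross-section at z=0.5: (-4.82,2.98) (0.53,-4.94) (5.47,-4.41) (4.46,4.98) (0.01,4.50)

t = z/height = 0.5/10 = 0.05
s = 1 + (scale-1)·z/height = 1 + (0.87-1)·0.5/10 = 0.993500
θ = twist·z/height = 123°·0.5/10 = 6.1500° = 0.107338 rad
cos θ = 0.994245, sin θ = 0.107132 (intermediates below are computed at full precision and shown rounded to 5 d.p.)
v1: (-4.5,3.5) → rotate → (-4.84906,2.99776) → ×s → (-4.81754,2.97828) → (-4.82,2.98)
v2: (0,-5) → rotate → (0.53566,-4.97122) → ×s → (0.53218,-4.93891) → (0.53,-4.94)
v3: (5,-5) → rotate → (5.50688,-4.43557) → ×s → (5.47109,-4.40673) → (5.47,-4.41)
v4: (5,4.5) → rotate → (4.48913,5.00976) → ×s → (4.45995,4.97720) → (4.46,4.98)
v5: (0.5,4.5) → rotate → (0.01503,4.52767) → ×s → (0.01493,4.49824) → (0.01,4.50)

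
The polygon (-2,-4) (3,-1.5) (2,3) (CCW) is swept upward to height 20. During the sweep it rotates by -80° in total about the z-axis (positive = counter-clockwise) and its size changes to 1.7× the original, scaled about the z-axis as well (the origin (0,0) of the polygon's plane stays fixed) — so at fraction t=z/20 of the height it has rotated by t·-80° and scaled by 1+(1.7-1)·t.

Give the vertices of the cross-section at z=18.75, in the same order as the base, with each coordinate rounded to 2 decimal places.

Cross-section at z=18.75: (-7.26,1.48) (-1.11,-5.44) (5.66,-1.91)

t = z/height = 18.75/20 = 0.9375
s = 1 + (scale-1)·z/height = 1 + (1.7-1)·18.75/20 = 1.656250
θ = twist·z/height = -80°·18.75/20 = -75.0000° = -1.308997 rad
cos θ = 0.258819, sin θ = -0.965926 (intermediates below are computed at full precision and shown rounded to 5 d.p.)
v1: (-2,-4) → rotate → (-4.38134,0.89658) → ×s → (-7.25660,1.48495) → (-7.26,1.48)
v2: (3,-1.5) → rotate → (-0.67243,-3.28601) → ×s → (-1.11371,-5.44245) → (-1.11,-5.44)
v3: (2,3) → rotate → (3.41542,-1.15539) → ×s → (5.65678,-1.91362) → (5.66,-1.91)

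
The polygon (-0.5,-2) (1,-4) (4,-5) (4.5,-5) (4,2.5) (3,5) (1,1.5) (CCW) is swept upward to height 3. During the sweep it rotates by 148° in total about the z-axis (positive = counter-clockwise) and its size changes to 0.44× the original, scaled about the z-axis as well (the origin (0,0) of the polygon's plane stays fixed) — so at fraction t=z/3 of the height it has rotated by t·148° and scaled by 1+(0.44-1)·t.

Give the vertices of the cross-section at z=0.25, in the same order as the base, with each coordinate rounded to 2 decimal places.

Cross-section at z=0.25: (-0.06,-1.96) (1.75,-3.52) (4.74,-3.84) (5.21,-3.74) (3.22,3.14) (1.78,5.27) (0.63,1.60)

t = z/height = 0.25/3 = 0.0833333
s = 1 + (scale-1)·z/height = 1 + (0.44-1)·0.25/3 = 0.953333
θ = twist·z/height = 148°·0.25/3 = 12.3333° = 0.215257 rad
cos θ = 0.976921, sin θ = 0.213599 (intermediates below are computed at full precision and shown rounded to 5 d.p.)
v1: (-0.5,-2) → rotate → (-0.06126,-2.06064) → ×s → (-0.05840,-1.96448) → (-0.06,-1.96)
v2: (1,-4) → rotate → (1.83132,-3.69409) → ×s → (1.74586,-3.52170) → (1.75,-3.52)
v3: (4,-5) → rotate → (4.97568,-4.03021) → ×s → (4.74348,-3.84214) → (4.74,-3.84)
v4: (4.5,-5) → rotate → (5.46414,-3.92341) → ×s → (5.20915,-3.74032) → (5.21,-3.74)
v5: (4,2.5) → rotate → (3.37369,3.29670) → ×s → (3.21625,3.14285) → (3.22,3.14)
v6: (3,5) → rotate → (1.86277,5.52540) → ×s → (1.77584,5.26755) → (1.78,5.27)
v7: (1,1.5) → rotate → (0.65652,1.67898) → ×s → (0.62589,1.60063) → (0.63,1.60)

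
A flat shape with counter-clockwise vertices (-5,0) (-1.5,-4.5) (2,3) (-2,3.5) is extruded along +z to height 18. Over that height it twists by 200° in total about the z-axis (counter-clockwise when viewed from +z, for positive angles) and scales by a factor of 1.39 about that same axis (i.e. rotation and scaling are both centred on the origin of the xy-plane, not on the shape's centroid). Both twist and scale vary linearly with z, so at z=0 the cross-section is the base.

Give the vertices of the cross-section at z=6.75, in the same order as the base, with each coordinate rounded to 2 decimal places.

t = z/height = 6.75/18 = 0.375
s = 1 + (scale-1)·z/height = 1 + (1.39-1)·6.75/18 = 1.146250
θ = twist·z/height = 200°·6.75/18 = 75.0000° = 1.308997 rad
cos θ = 0.258819, sin θ = 0.965926 (intermediates below are computed at full precision and shown rounded to 5 d.p.)
v1: (-5,0) → rotate → (-1.29410,-4.82963) → ×s → (-1.48336,-5.53596) → (-1.48,-5.54)
v2: (-1.5,-4.5) → rotate → (3.95844,-2.61357) → ×s → (4.53736,-2.99581) → (4.54,-3.00)
v3: (2,3) → rotate → (-2.38014,2.70831) → ×s → (-2.72823,3.10440) → (-2.73,3.10)
v4: (-2,3.5) → rotate → (-3.89838,-1.02598) → ×s → (-4.46852,-1.17604) → (-4.47,-1.18)

Cross-section at z=6.75: (-1.48,-5.54) (4.54,-3.00) (-2.73,3.10) (-4.47,-1.18)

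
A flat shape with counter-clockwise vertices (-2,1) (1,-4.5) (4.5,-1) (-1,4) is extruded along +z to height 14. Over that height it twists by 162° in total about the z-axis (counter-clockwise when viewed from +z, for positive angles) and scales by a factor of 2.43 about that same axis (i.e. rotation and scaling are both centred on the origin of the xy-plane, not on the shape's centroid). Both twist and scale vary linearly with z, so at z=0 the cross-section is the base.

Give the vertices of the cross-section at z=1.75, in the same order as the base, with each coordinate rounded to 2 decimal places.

Cross-section at z=1.75: (-2.62,0.29) (2.94,-4.57) (5.38,0.73) (-2.74,4.02)

t = z/height = 1.75/14 = 0.125
s = 1 + (scale-1)·z/height = 1 + (2.43-1)·1.75/14 = 1.178750
θ = twist·z/height = 162°·1.75/14 = 20.2500° = 0.353429 rad
cos θ = 0.938191, sin θ = 0.346117 (intermediates below are computed at full precision and shown rounded to 5 d.p.)
v1: (-2,1) → rotate → (-2.22250,0.24596) → ×s → (-2.61977,0.28992) → (-2.62,0.29)
v2: (1,-4.5) → rotate → (2.49572,-3.87574) → ×s → (2.94183,-4.56853) → (2.94,-4.57)
v3: (4.5,-1) → rotate → (4.56798,0.61934) → ×s → (5.38450,0.73004) → (5.38,0.73)
v4: (-1,4) → rotate → (-2.32266,3.40665) → ×s → (-2.73783,4.01559) → (-2.74,4.02)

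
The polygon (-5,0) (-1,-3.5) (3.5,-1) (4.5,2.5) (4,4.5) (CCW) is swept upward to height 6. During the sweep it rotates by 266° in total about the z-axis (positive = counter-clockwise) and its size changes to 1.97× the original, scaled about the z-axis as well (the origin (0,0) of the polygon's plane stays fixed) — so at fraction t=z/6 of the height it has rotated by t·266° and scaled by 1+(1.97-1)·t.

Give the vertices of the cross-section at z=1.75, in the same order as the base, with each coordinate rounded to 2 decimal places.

Cross-section at z=1.75: (-1.38,-6.26) (4.11,-2.22) (2.22,4.11) (-1.89,6.33) (-4.53,6.25)

t = z/height = 1.75/6 = 0.291667
s = 1 + (scale-1)·z/height = 1 + (1.97-1)·1.75/6 = 1.282917
θ = twist·z/height = 266°·1.75/6 = 77.5833° = 1.354085 rad
cos θ = 0.215019, sin θ = 0.976610 (intermediates below are computed at full precision and shown rounded to 5 d.p.)
v1: (-5,0) → rotate → (-1.07510,-4.88305) → ×s → (-1.37926,-6.26454) → (-1.38,-6.26)
v2: (-1,-3.5) → rotate → (3.20311,-1.72918) → ×s → (4.10933,-2.21839) → (4.11,-2.22)
v3: (3.5,-1) → rotate → (1.72918,3.20311) → ×s → (2.21839,4.10933) → (2.22,4.11)
v4: (4.5,2.5) → rotate → (-1.47394,4.93229) → ×s → (-1.89094,6.32772) → (-1.89,6.33)
v5: (4,4.5) → rotate → (-3.53467,4.87403) → ×s → (-4.53468,6.25297) → (-4.53,6.25)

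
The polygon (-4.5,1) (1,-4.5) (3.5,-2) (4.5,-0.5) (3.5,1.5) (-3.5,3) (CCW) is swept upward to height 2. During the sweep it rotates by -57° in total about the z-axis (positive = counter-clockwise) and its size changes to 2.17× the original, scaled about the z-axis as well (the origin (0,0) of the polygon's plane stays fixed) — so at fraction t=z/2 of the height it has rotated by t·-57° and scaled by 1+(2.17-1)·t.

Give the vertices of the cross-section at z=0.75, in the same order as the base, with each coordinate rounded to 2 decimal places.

t = z/height = 0.75/2 = 0.375
s = 1 + (scale-1)·z/height = 1 + (2.17-1)·0.75/2 = 1.438750
θ = twist·z/height = -57°·0.75/2 = -21.3750° = -0.373064 rad
cos θ = 0.931215, sin θ = -0.364470 (intermediates below are computed at full precision and shown rounded to 5 d.p.)
v1: (-4.5,1) → rotate → (-3.82600,2.57133) → ×s → (-5.50465,3.69950) → (-5.50,3.70)
v2: (1,-4.5) → rotate → (-0.70890,-4.55494) → ×s → (-1.01993,-6.55342) → (-1.02,-6.55)
v3: (3.5,-2) → rotate → (2.53031,-3.13808) → ×s → (3.64049,-4.51491) → (3.64,-4.51)
v4: (4.5,-0.5) → rotate → (4.00823,-2.10572) → ×s → (5.76684,-3.02961) → (5.77,-3.03)
v5: (3.5,1.5) → rotate → (3.80596,0.12118) → ×s → (5.47582,0.17434) → (5.48,0.17)
v6: (-3.5,3) → rotate → (-2.16584,4.06929) → ×s → (-3.11610,5.85469) → (-3.12,5.85)

Cross-section at z=0.75: (-5.50,3.70) (-1.02,-6.55) (3.64,-4.51) (5.77,-3.03) (5.48,0.17) (-3.12,5.85)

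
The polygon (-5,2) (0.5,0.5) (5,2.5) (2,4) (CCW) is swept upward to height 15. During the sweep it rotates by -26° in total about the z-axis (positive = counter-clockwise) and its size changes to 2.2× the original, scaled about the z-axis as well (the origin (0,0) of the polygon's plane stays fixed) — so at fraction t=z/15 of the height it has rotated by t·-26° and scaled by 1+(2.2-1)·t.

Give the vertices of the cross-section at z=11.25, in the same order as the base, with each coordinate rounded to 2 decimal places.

t = z/height = 11.25/15 = 0.75
s = 1 + (scale-1)·z/height = 1 + (2.2-1)·11.25/15 = 1.900000
θ = twist·z/height = -26°·11.25/15 = -19.5000° = -0.340339 rad
cos θ = 0.942641, sin θ = -0.333807 (intermediates below are computed at full precision and shown rounded to 5 d.p.)
v1: (-5,2) → rotate → (-4.04559,3.55432) → ×s → (-7.68663,6.75320) → (-7.69,6.75)
v2: (0.5,0.5) → rotate → (0.63822,0.30442) → ×s → (1.21263,0.57839) → (1.21,0.58)
v3: (5,2.5) → rotate → (5.54772,0.68757) → ×s → (10.54068,1.30638) → (10.54,1.31)
v4: (2,4) → rotate → (3.22051,3.10295) → ×s → (6.11897,5.89561) → (6.12,5.90)

Cross-section at z=11.25: (-7.69,6.75) (1.21,0.58) (10.54,1.31) (6.12,5.90)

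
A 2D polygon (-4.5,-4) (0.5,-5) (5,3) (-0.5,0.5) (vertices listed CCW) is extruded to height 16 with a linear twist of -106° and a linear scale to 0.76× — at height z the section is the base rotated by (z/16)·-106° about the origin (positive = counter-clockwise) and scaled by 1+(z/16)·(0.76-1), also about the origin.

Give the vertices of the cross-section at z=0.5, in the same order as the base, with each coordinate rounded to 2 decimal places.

Cross-section at z=0.5: (-4.69,-3.71) (0.21,-4.98) (5.13,2.69) (-0.47,0.52)

t = z/height = 0.5/16 = 0.03125
s = 1 + (scale-1)·z/height = 1 + (0.76-1)·0.5/16 = 0.992500
θ = twist·z/height = -106°·0.5/16 = -3.3125° = -0.057814 rad
cos θ = 0.998329, sin θ = -0.057782 (intermediates below are computed at full precision and shown rounded to 5 d.p.)
v1: (-4.5,-4) → rotate → (-4.72361,-3.73330) → ×s → (-4.68818,-3.70530) → (-4.69,-3.71)
v2: (0.5,-5) → rotate → (0.21026,-5.02054) → ×s → (0.20868,-4.98288) → (0.21,-4.98)
v3: (5,3) → rotate → (5.16499,2.70608) → ×s → (5.12625,2.68578) → (5.13,2.69)
v4: (-0.5,0.5) → rotate → (-0.47027,0.52806) → ×s → (-0.46675,0.52410) → (-0.47,0.52)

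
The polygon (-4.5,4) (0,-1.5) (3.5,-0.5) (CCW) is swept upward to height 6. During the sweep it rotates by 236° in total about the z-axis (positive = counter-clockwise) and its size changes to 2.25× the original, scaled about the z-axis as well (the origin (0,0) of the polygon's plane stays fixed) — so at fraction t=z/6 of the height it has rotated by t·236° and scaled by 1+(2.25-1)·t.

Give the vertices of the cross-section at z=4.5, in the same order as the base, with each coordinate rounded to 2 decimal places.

t = z/height = 4.5/6 = 0.75
s = 1 + (scale-1)·z/height = 1 + (2.25-1)·4.5/6 = 1.937500
θ = twist·z/height = 236°·4.5/6 = 177.0000° = 3.089233 rad
cos θ = -0.998630, sin θ = 0.052336 (intermediates below are computed at full precision and shown rounded to 5 d.p.)
v1: (-4.5,4) → rotate → (4.28449,-4.23003) → ×s → (8.30120,-8.19568) → (8.30,-8.20)
v2: (0,-1.5) → rotate → (0.07850,1.49794) → ×s → (0.15210,2.90227) → (0.15,2.90)
v3: (3.5,-0.5) → rotate → (-3.46904,0.68249) → ×s → (-6.72126,1.32233) → (-6.72,1.32)

Cross-section at z=4.5: (8.30,-8.20) (0.15,2.90) (-6.72,1.32)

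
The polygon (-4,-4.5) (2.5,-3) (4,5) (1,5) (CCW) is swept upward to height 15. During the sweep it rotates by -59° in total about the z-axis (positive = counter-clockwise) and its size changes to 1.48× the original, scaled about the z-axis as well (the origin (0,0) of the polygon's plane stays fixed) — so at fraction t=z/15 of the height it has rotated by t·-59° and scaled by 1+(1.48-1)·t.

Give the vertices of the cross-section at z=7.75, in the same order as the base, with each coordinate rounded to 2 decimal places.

Cross-section at z=7.75: (-7.15,-2.31) (0.79,-4.81) (7.47,2.85) (4.24,4.74)

t = z/height = 7.75/15 = 0.516667
s = 1 + (scale-1)·z/height = 1 + (1.48-1)·7.75/15 = 1.248000
θ = twist·z/height = -59°·7.75/15 = -30.4833° = -0.532035 rad
cos θ = 0.861777, sin θ = -0.507288 (intermediates below are computed at full precision and shown rounded to 5 d.p.)
v1: (-4,-4.5) → rotate → (-5.72990,-1.84884) → ×s → (-7.15092,-2.30736) → (-7.15,-2.31)
v2: (2.5,-3) → rotate → (0.63258,-3.85355) → ×s → (0.78946,-4.80923) → (0.79,-4.81)
v3: (4,5) → rotate → (5.98355,2.27973) → ×s → (7.46746,2.84511) → (7.47,2.85)
v4: (1,5) → rotate → (3.39822,3.80160) → ×s → (4.24097,4.74439) → (4.24,4.74)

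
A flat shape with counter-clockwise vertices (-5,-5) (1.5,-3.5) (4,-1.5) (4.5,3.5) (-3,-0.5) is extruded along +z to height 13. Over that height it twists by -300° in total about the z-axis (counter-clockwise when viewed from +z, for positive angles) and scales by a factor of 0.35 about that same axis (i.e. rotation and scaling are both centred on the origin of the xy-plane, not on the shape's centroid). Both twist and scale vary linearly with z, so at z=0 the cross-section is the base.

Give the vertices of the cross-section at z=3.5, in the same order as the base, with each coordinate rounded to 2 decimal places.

Cross-section at z=3.5: (-4.73,3.41) (-2.65,-1.68) (-0.69,-3.46) (3.45,-3.20) (-0.80,2.38)

t = z/height = 3.5/13 = 0.269231
s = 1 + (scale-1)·z/height = 1 + (0.35-1)·3.5/13 = 0.825000
θ = twist·z/height = -300°·3.5/13 = -80.7692° = -1.409689 rad
cos θ = 0.160411, sin θ = -0.987050 (intermediates below are computed at full precision and shown rounded to 5 d.p.)
v1: (-5,-5) → rotate → (-5.73731,4.13319) → ×s → (-4.73328,3.40989) → (-4.73,3.41)
v2: (1.5,-3.5) → rotate → (-3.21406,-2.04201) → ×s → (-2.65160,-1.68466) → (-2.65,-1.68)
v3: (4,-1.5) → rotate → (-0.83893,-4.18882) → ×s → (-0.69212,-3.45577) → (-0.69,-3.46)
v4: (4.5,3.5) → rotate → (4.17653,-3.88029) → ×s → (3.44563,-3.20124) → (3.45,-3.20)
v5: (-3,-0.5) → rotate → (-0.97476,2.88095) → ×s → (-0.80418,2.37678) → (-0.80,2.38)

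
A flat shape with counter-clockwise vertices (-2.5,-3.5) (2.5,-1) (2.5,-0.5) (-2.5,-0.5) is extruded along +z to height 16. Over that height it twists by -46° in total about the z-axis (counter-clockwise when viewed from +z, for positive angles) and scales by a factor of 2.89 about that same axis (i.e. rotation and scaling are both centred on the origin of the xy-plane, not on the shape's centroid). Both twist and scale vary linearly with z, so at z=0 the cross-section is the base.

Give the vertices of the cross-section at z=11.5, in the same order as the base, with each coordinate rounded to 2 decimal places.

t = z/height = 11.5/16 = 0.71875
s = 1 + (scale-1)·z/height = 1 + (2.89-1)·11.5/16 = 2.358438
θ = twist·z/height = -46°·11.5/16 = -33.0625° = -0.577049 rad
cos θ = 0.838076, sin θ = -0.545554 (intermediates below are computed at full precision and shown rounded to 5 d.p.)
v1: (-2.5,-3.5) → rotate → (-4.00463,-1.56938) → ×s → (-9.44466,-3.70129) → (-9.44,-3.70)
v2: (2.5,-1) → rotate → (1.54964,-2.20196) → ×s → (3.65472,-5.19318) → (3.65,-5.19)
v3: (2.5,-0.5) → rotate → (1.82241,-1.78292) → ×s → (4.29805,-4.20491) → (4.30,-4.20)
v4: (-2.5,-0.5) → rotate → (-2.36797,0.94485) → ×s → (-5.58470,2.22836) → (-5.58,2.23)

Cross-section at z=11.5: (-9.44,-3.70) (3.65,-5.19) (4.30,-4.20) (-5.58,2.23)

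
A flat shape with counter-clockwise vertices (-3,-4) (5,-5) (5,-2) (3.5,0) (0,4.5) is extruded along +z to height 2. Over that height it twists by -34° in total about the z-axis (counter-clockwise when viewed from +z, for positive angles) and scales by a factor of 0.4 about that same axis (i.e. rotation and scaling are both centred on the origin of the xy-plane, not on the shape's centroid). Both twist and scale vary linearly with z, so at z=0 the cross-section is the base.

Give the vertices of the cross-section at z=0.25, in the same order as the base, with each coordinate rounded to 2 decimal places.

t = z/height = 0.25/2 = 0.125
s = 1 + (scale-1)·z/height = 1 + (0.4-1)·0.25/2 = 0.925000
θ = twist·z/height = -34°·0.25/2 = -4.2500° = -0.074176 rad
cos θ = 0.997250, sin θ = -0.074108 (intermediates below are computed at full precision and shown rounded to 5 d.p.)
v1: (-3,-4) → rotate → (-3.28818,-3.76668) → ×s → (-3.04157,-3.48417) → (-3.04,-3.48)
v2: (5,-5) → rotate → (4.61571,-5.35679) → ×s → (4.26953,-4.95503) → (4.27,-4.96)
v3: (5,-2) → rotate → (4.83803,-2.36504) → ×s → (4.47518,-2.18766) → (4.48,-2.19)
v4: (3.5,0) → rotate → (3.49038,-0.25938) → ×s → (3.22860,-0.23993) → (3.23,-0.24)
v5: (0,4.5) → rotate → (0.33349,4.48763) → ×s → (0.30848,4.15105) → (0.31,4.15)

Cross-section at z=0.25: (-3.04,-3.48) (4.27,-4.96) (4.48,-2.19) (3.23,-0.24) (0.31,4.15)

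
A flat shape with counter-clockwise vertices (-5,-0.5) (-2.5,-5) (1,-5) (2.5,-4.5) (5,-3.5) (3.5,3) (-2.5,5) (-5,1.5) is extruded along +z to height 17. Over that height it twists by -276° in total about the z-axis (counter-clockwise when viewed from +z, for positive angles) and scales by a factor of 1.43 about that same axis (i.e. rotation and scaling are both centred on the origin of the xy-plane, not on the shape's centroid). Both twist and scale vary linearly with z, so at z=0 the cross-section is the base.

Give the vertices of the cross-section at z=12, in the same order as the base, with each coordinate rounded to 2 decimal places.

Cross-section at z=12: (6.47,-1.04) (4.82,5.47) (0.41,6.63) (-1.65,6.50) (-5.13,6.08) (-5.41,-2.61) (1.48,-7.13) (5.80,-3.56)

t = z/height = 12/17 = 0.705882
s = 1 + (scale-1)·z/height = 1 + (1.43-1)·12/17 = 1.303529
θ = twist·z/height = -276°·12/17 = -194.8235° = -3.400312 rad
cos θ = -0.966718, sin θ = 0.255843 (intermediates below are computed at full precision and shown rounded to 5 d.p.)
v1: (-5,-0.5) → rotate → (4.96151,-0.79585) → ×s → (6.46748,-1.03742) → (6.47,-1.04)
v2: (-2.5,-5) → rotate → (3.69601,4.19399) → ×s → (4.81786,5.46698) → (4.82,5.47)
v3: (1,-5) → rotate → (0.31250,5.08943) → ×s → (0.40735,6.63423) → (0.41,6.63)
v4: (2.5,-4.5) → rotate → (-1.26550,4.98984) → ×s → (-1.64962,6.50440) → (-1.65,6.50)
v5: (5,-3.5) → rotate → (-3.93814,4.66273) → ×s → (-5.13348,6.07800) → (-5.13,6.08)
v6: (3.5,3) → rotate → (-4.15104,-2.00471) → ×s → (-5.41101,-2.61319) → (-5.41,-2.61)
v7: (-2.5,5) → rotate → (1.13758,-5.47320) → ×s → (1.48287,-7.13448) → (1.48,-7.13)
v8: (-5,1.5) → rotate → (4.44983,-2.72929) → ×s → (5.80048,-3.55771) → (5.80,-3.56)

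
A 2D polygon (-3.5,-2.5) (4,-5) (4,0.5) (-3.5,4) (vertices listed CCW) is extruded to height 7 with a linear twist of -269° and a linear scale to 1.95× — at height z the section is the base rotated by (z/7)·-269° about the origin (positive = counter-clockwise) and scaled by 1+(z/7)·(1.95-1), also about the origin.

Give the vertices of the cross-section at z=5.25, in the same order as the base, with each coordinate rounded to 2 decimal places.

Cross-section at z=5.25: (7.15,1.76) (-3.19,10.49) (-6.68,1.74) (3.03,-8.58)

t = z/height = 5.25/7 = 0.75
s = 1 + (scale-1)·z/height = 1 + (1.95-1)·5.25/7 = 1.712500
θ = twist·z/height = -269°·5.25/7 = -201.7500° = -3.521202 rad
cos θ = -0.928810, sin θ = 0.370557 (intermediates below are computed at full precision and shown rounded to 5 d.p.)
v1: (-3.5,-2.5) → rotate → (4.17723,1.02507) → ×s → (7.15350,1.75544) → (7.15,1.76)
v2: (4,-5) → rotate → (-1.86245,6.12628) → ×s → (-3.18945,10.49125) → (-3.19,10.49)
v3: (4,0.5) → rotate → (-3.90052,1.01782) → ×s → (-6.67964,1.74303) → (-6.68,1.74)
v4: (-3.5,4) → rotate → (1.76860,-5.01219) → ×s → (3.02873,-8.58337) → (3.03,-8.58)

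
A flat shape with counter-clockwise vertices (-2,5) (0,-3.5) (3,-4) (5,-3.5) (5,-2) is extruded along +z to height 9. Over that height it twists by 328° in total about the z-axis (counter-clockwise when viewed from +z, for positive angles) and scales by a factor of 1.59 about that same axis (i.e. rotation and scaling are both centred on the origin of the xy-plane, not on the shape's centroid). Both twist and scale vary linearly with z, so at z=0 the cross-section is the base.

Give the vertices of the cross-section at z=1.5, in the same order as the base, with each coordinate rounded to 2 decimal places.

t = z/height = 1.5/9 = 0.166667
s = 1 + (scale-1)·z/height = 1 + (1.59-1)·1.5/9 = 1.098333
θ = twist·z/height = 328°·1.5/9 = 54.6667° = 0.954113 rad
cos θ = 0.578332, sin θ = 0.815801 (intermediates below are computed at full precision and shown rounded to 5 d.p.)
v1: (-2,5) → rotate → (-5.23567,1.26006) → ×s → (-5.75051,1.38396) → (-5.75,1.38)
v2: (0,-3.5) → rotate → (2.85530,-2.02416) → ×s → (3.13608,-2.22321) → (3.14,-2.22)
v3: (3,-4) → rotate → (4.99820,0.13407) → ×s → (5.48969,0.14726) → (5.49,0.15)
v4: (5,-3.5) → rotate → (5.74697,2.05484) → ×s → (6.31208,2.25690) → (6.31,2.26)
v5: (5,-2) → rotate → (4.52326,2.92234) → ×s → (4.96805,3.20971) → (4.97,3.21)

Cross-section at z=1.5: (-5.75,1.38) (3.14,-2.22) (5.49,0.15) (6.31,2.26) (4.97,3.21)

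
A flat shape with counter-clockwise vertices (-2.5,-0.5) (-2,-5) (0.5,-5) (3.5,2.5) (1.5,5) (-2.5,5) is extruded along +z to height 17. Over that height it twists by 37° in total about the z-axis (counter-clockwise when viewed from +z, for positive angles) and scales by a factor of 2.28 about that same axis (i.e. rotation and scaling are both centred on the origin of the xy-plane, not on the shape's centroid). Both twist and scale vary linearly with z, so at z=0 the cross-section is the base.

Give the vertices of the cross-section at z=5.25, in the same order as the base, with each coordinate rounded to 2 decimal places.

t = z/height = 5.25/17 = 0.308824
s = 1 + (scale-1)·z/height = 1 + (2.28-1)·5.25/17 = 1.395294
θ = twist·z/height = 37°·5.25/17 = 11.4265° = 0.199430 rad
cos θ = 0.980180, sin θ = 0.198110 (intermediates below are computed at full precision and shown rounded to 5 d.p.)
v1: (-2.5,-0.5) → rotate → (-2.35139,-0.98537) → ×s → (-3.28089,-1.37487) → (-3.28,-1.37)
v2: (-2,-5) → rotate → (-0.96981,-5.29712) → ×s → (-1.35317,-7.39104) → (-1.35,-7.39)
v3: (0.5,-5) → rotate → (1.48064,-4.80184) → ×s → (2.06593,-6.69998) → (2.07,-6.70)
v4: (3.5,2.5) → rotate → (2.93535,3.14384) → ×s → (4.09568,4.38657) → (4.10,4.39)
v5: (1.5,5) → rotate → (0.47972,5.19806) → ×s → (0.66935,7.25283) → (0.67,7.25)
v6: (-2.5,5) → rotate → (-3.44100,4.40562) → ×s → (-4.80121,6.14714) → (-4.80,6.15)

Cross-section at z=5.25: (-3.28,-1.37) (-1.35,-7.39) (2.07,-6.70) (4.10,4.39) (0.67,7.25) (-4.80,6.15)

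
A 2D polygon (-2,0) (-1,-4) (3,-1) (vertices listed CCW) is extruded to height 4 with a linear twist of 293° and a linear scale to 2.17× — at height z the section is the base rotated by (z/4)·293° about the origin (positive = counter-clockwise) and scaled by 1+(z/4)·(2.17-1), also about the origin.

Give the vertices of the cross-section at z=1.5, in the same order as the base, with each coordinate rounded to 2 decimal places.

Cross-section at z=1.5: (0.98,-2.71) (5.90,0.60) (-0.11,4.55)

t = z/height = 1.5/4 = 0.375
s = 1 + (scale-1)·z/height = 1 + (2.17-1)·1.5/4 = 1.438750
θ = twist·z/height = 293°·1.5/4 = 109.8750° = 1.917681 rad
cos θ = -0.339969, sin θ = 0.940437 (intermediates below are computed at full precision and shown rounded to 5 d.p.)
v1: (-2,0) → rotate → (0.67994,-1.88087) → ×s → (0.97826,-2.70611) → (0.98,-2.71)
v2: (-1,-4) → rotate → (4.10172,0.41944) → ×s → (5.90134,0.60347) → (5.90,0.60)
v3: (3,-1) → rotate → (-0.07947,3.16128) → ×s → (-0.11434,4.54829) → (-0.11,4.55)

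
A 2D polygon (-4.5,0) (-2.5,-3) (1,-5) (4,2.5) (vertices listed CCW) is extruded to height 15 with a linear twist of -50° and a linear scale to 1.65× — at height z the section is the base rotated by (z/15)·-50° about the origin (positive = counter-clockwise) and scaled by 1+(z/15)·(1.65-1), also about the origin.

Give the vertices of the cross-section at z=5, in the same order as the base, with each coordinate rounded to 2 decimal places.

t = z/height = 5/15 = 0.333333
s = 1 + (scale-1)·z/height = 1 + (1.65-1)·5/15 = 1.216667
θ = twist·z/height = -50°·5/15 = -16.6667° = -0.290888 rad
cos θ = 0.957990, sin θ = -0.286803 (intermediates below are computed at full precision and shown rounded to 5 d.p.)
v1: (-4.5,0) → rotate → (-4.31095,1.29061) → ×s → (-5.24499,1.57025) → (-5.24,1.57)
v2: (-2.5,-3) → rotate → (-3.25538,-2.15696) → ×s → (-3.96072,-2.62430) → (-3.96,-2.62)
v3: (1,-5) → rotate → (-0.47603,-5.07675) → ×s → (-0.57917,-6.17671) → (-0.58,-6.18)
v4: (4,2.5) → rotate → (4.54897,1.24776) → ×s → (5.53458,1.51811) → (5.53,1.52)

Cross-section at z=5: (-5.24,1.57) (-3.96,-2.62) (-0.58,-6.18) (5.53,1.52)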